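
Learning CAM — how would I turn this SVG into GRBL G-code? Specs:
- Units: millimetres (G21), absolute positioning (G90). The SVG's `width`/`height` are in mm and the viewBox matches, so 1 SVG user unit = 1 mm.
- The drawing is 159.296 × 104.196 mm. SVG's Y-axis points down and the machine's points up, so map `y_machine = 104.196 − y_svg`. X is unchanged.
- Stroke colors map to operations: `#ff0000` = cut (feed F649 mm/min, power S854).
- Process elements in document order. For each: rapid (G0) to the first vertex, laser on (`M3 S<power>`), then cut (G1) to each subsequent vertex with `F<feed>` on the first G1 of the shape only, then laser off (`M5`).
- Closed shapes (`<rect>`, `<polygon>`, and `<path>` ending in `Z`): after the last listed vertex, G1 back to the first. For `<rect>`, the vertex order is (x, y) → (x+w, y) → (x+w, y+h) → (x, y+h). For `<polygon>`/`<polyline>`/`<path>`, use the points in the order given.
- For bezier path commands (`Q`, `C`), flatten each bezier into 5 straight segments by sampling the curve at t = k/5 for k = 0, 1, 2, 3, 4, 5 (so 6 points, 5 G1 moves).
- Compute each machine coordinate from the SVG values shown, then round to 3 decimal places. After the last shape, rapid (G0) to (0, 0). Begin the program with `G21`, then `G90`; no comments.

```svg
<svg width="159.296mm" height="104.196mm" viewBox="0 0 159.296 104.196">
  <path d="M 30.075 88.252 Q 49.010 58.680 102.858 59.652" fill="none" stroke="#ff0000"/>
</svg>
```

G21
G90
G0 X30.075 Y15.944
M3 S854
G1 X39.046 Y26.551 F649
G1 X50.809 Y34.715
G1 X65.366 Y40.435
G1 X82.715 Y43.711
G1 X102.858 Y44.544
M5
G0 X0.000 Y0.000

viewBox `0 0 159.296 104.196` with mm width/height → 1 unit = 1 mm. Flip: y_m = 104.196 − y_svg.

**Shape 1** — `<path>` quadratic bezier, stroke `#ff0000` → cut (S854, F649). Control points (SVG): P0=(30.075,88.252), P1=(49.010,58.680), P2=(102.858,59.652); sampled at t=k/5. Machine vertices: (30.075,15.944) → (39.046,26.551) → (50.809,34.715) → (65.366,40.435) → (82.715,43.711) → (102.858,44.544). Open path.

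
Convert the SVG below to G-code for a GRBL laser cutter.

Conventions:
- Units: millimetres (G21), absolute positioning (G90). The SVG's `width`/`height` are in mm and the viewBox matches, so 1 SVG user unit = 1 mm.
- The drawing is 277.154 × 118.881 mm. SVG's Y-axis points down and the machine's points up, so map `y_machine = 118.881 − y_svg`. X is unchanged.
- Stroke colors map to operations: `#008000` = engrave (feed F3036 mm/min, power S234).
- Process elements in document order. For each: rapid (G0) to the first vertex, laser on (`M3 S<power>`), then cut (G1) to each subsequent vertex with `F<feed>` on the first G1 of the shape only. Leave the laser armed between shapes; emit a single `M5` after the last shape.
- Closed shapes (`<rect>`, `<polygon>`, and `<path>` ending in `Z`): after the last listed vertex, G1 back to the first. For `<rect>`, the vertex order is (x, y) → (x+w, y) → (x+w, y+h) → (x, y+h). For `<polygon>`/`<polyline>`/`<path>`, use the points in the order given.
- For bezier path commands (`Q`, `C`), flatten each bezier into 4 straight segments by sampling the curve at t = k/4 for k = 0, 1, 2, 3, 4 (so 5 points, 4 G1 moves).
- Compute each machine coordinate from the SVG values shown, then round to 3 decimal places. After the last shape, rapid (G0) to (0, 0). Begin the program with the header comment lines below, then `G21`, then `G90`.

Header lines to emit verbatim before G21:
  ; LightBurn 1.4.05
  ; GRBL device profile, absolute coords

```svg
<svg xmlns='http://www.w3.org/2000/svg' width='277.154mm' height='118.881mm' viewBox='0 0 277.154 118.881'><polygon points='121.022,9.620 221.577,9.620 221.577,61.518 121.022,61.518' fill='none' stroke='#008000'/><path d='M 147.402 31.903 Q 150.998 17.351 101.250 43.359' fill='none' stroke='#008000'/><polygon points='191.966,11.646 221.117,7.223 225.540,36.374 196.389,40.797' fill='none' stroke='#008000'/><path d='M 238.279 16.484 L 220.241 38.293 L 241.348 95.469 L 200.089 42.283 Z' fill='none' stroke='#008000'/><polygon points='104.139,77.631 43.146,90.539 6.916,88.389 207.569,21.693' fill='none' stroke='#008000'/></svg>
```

; LightBurn 1.4.05
; GRBL device profile, absolute coords
G21
G90
G0 X121.022 Y109.261
M3 S234
G1 X221.577 Y109.261 F3036
G1 X221.577 Y57.363
G1 X121.022 Y57.363
G1 X121.022 Y109.261
G0 X147.402 Y86.978
M3 S234
G1 X145.866 Y91.719 F3036
G1 X137.662 Y91.390
G1 X122.790 Y85.991
G1 X101.250 Y75.522
G0 X191.966 Y107.235
M3 S234
G1 X221.117 Y111.658 F3036
G1 X225.540 Y82.507
G1 X196.389 Y78.084
G1 X191.966 Y107.235
G0 X238.279 Y102.397
M3 S234
G1 X220.241 Y80.588 F3036
G1 X241.348 Y23.412
G1 X200.089 Y76.598
G1 X238.279 Y102.397
G0 X104.139 Y41.250
M3 S234
G1 X43.146 Y28.342 F3036
G1 X6.916 Y30.492
G1 X207.569 Y97.188
G1 X104.139 Y41.250
M5
G0 X0.000 Y0.000

1 u = 1 mm; y_m = 118.881 − y.

[1] `<polygon>` rectangle, #008000→engrave S234 F3036: (121.022,109.261) → (221.577,109.261) → (221.577,57.363) → (121.022,57.363) → (121.022,109.261) (closed)

[2] `<path>` quadratic bezier, #008000→engrave S234 F3036: (147.402,86.978) → (145.866,91.719) → (137.662,91.390) → (122.790,85.991) → (101.250,75.522)

[3] `<polygon>` regular polygon, #008000→engrave S234 F3036: (191.966,107.235) → (221.117,111.658) → (225.540,82.507) → (196.389,78.084) → (191.966,107.235) (closed)

[4] `<path>` closed polygon, #008000→engrave S234 F3036: (238.279,102.397) → (220.241,80.588) → (241.348,23.412) → (200.089,76.598) → (238.279,102.397) (closed)

[5] `<polygon>` closed polygon, #008000→engrave S234 F3036: (104.139,41.250) → (43.146,28.342) → (6.916,30.492) → (207.569,97.188) → (104.139,41.250) (closed)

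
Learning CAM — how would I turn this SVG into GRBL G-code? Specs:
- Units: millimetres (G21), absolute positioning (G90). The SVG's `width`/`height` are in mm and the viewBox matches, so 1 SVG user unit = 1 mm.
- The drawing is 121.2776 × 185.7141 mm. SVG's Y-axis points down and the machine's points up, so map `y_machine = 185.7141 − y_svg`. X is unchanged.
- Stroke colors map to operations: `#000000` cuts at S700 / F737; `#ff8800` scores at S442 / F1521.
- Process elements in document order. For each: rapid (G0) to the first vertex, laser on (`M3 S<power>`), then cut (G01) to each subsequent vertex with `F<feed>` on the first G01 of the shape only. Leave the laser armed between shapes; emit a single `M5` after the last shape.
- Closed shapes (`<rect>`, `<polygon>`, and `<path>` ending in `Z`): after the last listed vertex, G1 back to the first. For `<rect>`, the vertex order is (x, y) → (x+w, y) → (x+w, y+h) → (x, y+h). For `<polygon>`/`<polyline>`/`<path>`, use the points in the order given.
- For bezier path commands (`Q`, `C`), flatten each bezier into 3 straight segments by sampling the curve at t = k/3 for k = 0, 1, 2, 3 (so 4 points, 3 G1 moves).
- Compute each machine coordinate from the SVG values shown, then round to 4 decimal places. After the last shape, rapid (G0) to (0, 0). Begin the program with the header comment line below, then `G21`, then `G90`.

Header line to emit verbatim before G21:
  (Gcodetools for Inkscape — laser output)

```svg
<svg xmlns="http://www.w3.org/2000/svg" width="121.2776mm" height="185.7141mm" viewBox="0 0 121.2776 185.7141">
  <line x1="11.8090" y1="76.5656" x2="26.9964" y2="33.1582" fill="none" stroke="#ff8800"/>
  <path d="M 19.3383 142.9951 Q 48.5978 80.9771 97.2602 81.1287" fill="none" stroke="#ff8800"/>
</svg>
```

1 u = 1 mm; y_m = 185.7141 − y.

[1] `<line>` line segment, #ff8800→score S442 F1521: (11.8090,109.1485) → (26.9964,152.5559)

[2] `<path>` quadratic bezier, #ff8800→score S442 F1521: (19.3383,42.7190) → (41.0005,77.1566) → (66.9745,97.7787) → (97.2602,104.5854)

(Gcodetools for Inkscape — laser output)
G21
G90
G0 X11.8090 Y109.1485
M3 S442
G01 X26.9964 Y152.5559 F1521
G0 X19.3383 Y42.7190
M3 S442
G01 X41.0005 Y77.1566 F1521
G01 X66.9745 Y97.7787
G01 X97.2602 Y104.5854
M5
G0 X0.0000 Y0.0000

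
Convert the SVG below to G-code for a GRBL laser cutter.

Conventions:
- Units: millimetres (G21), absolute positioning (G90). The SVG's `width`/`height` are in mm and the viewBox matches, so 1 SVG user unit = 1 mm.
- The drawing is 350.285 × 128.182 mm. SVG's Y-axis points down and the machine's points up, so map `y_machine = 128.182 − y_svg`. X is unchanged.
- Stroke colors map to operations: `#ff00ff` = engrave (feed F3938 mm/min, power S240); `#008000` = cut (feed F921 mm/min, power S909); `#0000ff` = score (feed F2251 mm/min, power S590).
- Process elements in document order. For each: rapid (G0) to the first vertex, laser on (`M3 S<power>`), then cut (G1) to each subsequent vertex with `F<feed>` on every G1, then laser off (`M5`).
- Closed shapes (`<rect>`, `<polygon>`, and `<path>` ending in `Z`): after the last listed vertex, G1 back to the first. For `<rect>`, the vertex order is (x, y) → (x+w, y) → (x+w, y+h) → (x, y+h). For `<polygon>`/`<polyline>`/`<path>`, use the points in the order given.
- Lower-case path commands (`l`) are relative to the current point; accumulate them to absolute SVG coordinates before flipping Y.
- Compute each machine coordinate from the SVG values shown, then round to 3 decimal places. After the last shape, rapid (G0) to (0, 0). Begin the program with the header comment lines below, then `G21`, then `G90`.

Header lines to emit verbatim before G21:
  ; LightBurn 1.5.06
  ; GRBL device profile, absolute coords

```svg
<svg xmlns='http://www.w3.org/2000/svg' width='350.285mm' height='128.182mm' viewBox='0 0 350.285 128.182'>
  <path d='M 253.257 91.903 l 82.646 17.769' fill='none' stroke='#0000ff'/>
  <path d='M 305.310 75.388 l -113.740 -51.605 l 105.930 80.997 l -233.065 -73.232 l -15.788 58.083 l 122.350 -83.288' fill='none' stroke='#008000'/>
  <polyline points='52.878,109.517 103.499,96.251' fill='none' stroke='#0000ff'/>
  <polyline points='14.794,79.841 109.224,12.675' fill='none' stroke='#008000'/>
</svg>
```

1 u = 1 mm; y_m = 128.182 − y.

[1] `<path>` line segment, #0000ff→score S590 F2251: (253.257,36.279) → (335.903,18.510)

[2] `<path>` open polyline, #008000→cut S909 F921: (305.310,52.794) → (191.570,104.399) → (297.500,23.402) → (64.435,96.634) → (48.647,38.551) → (170.997,121.839)

[3] `<polyline>` line segment, #0000ff→score S590 F2251: (52.878,18.665) → (103.499,31.931)

[4] `<polyline>` line segment, #008000→cut S909 F921: (14.794,48.341) → (109.224,115.507)

; LightBurn 1.5.06
; GRBL device profile, absolute coords
G21
G90
G0 X253.257 Y36.279
M3 S590
G1 X335.903 Y18.510 F2251
M5
G0 X305.310 Y52.794
M3 S909
G1 X191.570 Y104.399 F921
G1 X297.500 Y23.402 F921
G1 X64.435 Y96.634 F921
G1 X48.647 Y38.551 F921
G1 X170.997 Y121.839 F921
M5
G0 X52.878 Y18.665
M3 S590
G1 X103.499 Y31.931 F2251
M5
G0 X14.794 Y48.341
M3 S909
G1 X109.224 Y115.507 F921
M5
G0 X0.000 Y0.000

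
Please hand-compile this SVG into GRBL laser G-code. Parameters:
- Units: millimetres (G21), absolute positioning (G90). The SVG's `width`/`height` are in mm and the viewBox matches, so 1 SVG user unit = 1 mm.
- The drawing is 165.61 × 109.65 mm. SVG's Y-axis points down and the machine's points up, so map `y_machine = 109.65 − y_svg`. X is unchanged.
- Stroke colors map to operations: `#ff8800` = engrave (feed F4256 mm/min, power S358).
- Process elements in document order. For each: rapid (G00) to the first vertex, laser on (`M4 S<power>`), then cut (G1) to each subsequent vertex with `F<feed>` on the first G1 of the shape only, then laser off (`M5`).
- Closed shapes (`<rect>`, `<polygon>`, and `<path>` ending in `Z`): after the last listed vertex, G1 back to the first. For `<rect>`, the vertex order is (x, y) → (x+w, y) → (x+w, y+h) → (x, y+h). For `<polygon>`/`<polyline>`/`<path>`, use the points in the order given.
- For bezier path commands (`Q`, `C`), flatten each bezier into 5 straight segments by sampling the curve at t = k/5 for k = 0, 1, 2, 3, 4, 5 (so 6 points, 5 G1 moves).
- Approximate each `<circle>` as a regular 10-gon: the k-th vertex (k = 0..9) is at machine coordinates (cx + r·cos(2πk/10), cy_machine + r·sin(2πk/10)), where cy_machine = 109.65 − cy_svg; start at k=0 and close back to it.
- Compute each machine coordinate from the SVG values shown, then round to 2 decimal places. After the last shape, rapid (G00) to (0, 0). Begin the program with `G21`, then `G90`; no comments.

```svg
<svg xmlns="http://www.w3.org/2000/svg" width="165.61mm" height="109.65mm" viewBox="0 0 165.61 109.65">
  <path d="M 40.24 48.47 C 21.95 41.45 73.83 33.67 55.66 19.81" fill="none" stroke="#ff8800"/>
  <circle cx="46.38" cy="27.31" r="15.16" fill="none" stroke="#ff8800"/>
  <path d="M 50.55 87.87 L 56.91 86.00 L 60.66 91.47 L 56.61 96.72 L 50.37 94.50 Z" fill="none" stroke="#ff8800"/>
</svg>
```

viewBox `0 0 165.61 109.65` with mm width/height → 1 unit = 1 mm. Flip: y_m = 109.65 − y_svg.

**Shape 1** — `<path>` cubic bezier, stroke `#ff8800` → engrave (S358, F4256). Control points (SVG): P0=(40.24,48.47), P1=(21.95,41.45), P2=(73.83,33.67), P3=(55.66,19.81); sampled at t=k/5. Machine vertices: (40.24,61.18) → (36.56,65.53) → (43.00,70.31) → (52.81,75.79) → (59.28,82.21) → (55.66,89.84). Open path.

**Shape 2** — `<circle>` circle, stroke `#ff8800` → engrave (S358, F4256). Machine vertices: (61.54,82.34) → (58.64,91.25) → (51.06,96.76) → (41.70,96.76) → (34.12,91.25) → (31.22,82.34) → (34.12,73.43) → (41.70,67.92) → (51.06,67.92) → (58.64,73.43) → (61.54,82.34). Closed: final G1 returns to the first vertex.

**Shape 3** — `<path>` regular polygon, stroke `#ff8800` → engrave (S358, F4256). Machine vertices: (50.55,21.78) → (56.91,23.65) → (60.66,18.18) → (56.61,12.93) → (50.37,15.15) → (50.55,21.78). Closed: final G1 returns to the first vertex.

G21
G90
G00 X40.24 Y61.18
M4 S358
G1 X36.56 Y65.53 F4256
G1 X43.00 Y70.31
G1 X52.81 Y75.79
G1 X59.28 Y82.21
G1 X55.66 Y89.84
M5
G00 X61.54 Y82.34
M4 S358
G1 X58.64 Y91.25 F4256
G1 X51.06 Y96.76
G1 X41.70 Y96.76
G1 X34.12 Y91.25
G1 X31.22 Y82.34
G1 X34.12 Y73.43
G1 X41.70 Y67.92
G1 X51.06 Y67.92
G1 X58.64 Y73.43
G1 X61.54 Y82.34
M5
G00 X50.55 Y21.78
M4 S358
G1 X56.91 Y23.65 F4256
G1 X60.66 Y18.18
G1 X56.61 Y12.93
G1 X50.37 Y15.15
G1 X50.55 Y21.78
M5
G00 X0.00 Y0.00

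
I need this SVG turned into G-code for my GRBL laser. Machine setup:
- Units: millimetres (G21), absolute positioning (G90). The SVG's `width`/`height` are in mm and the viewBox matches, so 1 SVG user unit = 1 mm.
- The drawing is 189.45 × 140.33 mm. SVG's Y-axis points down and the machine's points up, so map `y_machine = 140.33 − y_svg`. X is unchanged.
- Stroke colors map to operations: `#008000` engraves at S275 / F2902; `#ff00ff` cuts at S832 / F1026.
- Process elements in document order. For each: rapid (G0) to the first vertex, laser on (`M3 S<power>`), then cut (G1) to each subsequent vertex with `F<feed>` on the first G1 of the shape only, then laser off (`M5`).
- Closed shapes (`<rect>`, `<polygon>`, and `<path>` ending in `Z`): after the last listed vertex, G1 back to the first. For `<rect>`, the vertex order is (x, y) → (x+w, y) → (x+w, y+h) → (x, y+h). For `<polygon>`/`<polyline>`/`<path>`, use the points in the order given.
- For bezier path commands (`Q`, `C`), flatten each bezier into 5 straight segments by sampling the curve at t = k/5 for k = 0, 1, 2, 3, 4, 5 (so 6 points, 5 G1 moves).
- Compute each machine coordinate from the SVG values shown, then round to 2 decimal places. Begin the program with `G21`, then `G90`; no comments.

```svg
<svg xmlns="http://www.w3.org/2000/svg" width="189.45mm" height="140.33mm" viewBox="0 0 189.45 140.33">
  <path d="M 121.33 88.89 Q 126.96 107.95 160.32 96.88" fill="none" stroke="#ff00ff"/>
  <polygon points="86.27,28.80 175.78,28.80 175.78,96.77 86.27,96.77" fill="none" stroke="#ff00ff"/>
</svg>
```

Since the viewBox matches the mm dimensions, user units are millimetres directly. The only transform is the Y-flip y_m = 140.33 − y_svg.

Shape 1 is a quadratic bezier drawn with `<path>`. Its stroke #ff00ff means cut at S832, F1026. After flipping Y the toolpath is (121.33,51.44) → (124.69,45.02) → (130.27,41.01) → (138.07,39.41) → (148.09,40.23) → (160.32,43.45).

Shape 2 is a rectangle drawn with `<polygon>`. Its stroke #ff00ff means cut at S832, F1026. After flipping Y the toolpath is (86.27,111.53) → (175.78,111.53) → (175.78,43.56) → (86.27,43.56) → (86.27,111.53), returning to the start.

G21
G90
G0 X121.33 Y51.44
M3 S832
G1 X124.69 Y45.02 F1026
G1 X130.27 Y41.01
G1 X138.07 Y39.41
G1 X148.09 Y40.23
G1 X160.32 Y43.45
M5
G0 X86.27 Y111.53
M3 S832
G1 X175.78 Y111.53 F1026
G1 X175.78 Y43.56
G1 X86.27 Y43.56
G1 X86.27 Y111.53
M5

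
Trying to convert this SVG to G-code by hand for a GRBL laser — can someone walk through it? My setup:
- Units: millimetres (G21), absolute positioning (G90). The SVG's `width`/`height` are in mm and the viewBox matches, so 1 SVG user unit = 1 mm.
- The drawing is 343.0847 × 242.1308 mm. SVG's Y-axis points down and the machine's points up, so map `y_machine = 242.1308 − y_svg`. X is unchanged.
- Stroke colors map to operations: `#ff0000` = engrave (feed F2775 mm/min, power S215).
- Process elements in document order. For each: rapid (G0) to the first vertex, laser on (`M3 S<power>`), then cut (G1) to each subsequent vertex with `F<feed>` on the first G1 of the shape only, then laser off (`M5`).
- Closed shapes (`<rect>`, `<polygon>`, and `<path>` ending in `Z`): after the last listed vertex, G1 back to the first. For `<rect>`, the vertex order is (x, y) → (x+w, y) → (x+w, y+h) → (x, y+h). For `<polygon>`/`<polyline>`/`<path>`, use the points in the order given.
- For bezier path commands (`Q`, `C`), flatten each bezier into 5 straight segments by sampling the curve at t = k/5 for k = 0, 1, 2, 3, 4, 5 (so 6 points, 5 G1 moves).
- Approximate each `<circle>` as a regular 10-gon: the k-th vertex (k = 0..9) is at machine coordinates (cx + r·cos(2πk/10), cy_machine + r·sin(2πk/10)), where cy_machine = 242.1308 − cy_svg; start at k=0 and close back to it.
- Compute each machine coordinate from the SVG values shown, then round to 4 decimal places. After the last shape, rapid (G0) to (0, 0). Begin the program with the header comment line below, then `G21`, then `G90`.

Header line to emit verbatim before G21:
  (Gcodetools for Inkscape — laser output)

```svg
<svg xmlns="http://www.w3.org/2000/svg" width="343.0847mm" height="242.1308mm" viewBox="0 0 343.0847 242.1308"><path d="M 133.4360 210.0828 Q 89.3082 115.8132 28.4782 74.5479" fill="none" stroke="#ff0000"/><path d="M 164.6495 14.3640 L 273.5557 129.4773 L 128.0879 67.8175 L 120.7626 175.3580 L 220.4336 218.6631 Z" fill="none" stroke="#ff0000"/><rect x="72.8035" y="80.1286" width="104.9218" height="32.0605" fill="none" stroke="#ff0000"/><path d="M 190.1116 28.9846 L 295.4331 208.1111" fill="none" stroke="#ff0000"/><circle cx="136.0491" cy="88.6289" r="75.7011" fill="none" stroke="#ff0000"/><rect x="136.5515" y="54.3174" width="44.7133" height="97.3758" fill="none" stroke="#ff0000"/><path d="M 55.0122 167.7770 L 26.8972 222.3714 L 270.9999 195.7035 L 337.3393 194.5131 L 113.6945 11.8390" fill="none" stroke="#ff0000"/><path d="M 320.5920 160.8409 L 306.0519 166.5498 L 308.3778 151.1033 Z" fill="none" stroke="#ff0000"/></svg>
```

(Gcodetools for Inkscape — laser output)
G21
G90
G0 X133.4360 Y32.0480
M3 S215
G1 X115.1168 Y67.6357 F2775
G1 X95.4614 Y98.9830
G1 X74.4698 Y126.0900
G1 X52.1421 Y148.9566
G1 X28.4782 Y167.5829
M5
G0 X164.6495 Y227.7668
M3 S215
G1 X273.5557 Y112.6535 F2775
G1 X128.0879 Y174.3133
G1 X120.7626 Y66.7728
G1 X220.4336 Y23.4677
G1 X164.6495 Y227.7668
M5
G0 X72.8035 Y162.0022
M3 S215
G1 X177.7253 Y162.0022 F2775
G1 X177.7253 Y129.9417
G1 X72.8035 Y129.9417
G1 X72.8035 Y162.0022
M5
G0 X190.1116 Y213.1462
M3 S215
G1 X295.4331 Y34.0197 F2775
M5
G0 X211.7502 Y153.5019
M3 S215
G1 X197.2926 Y197.9979 F2775
G1 X159.4420 Y225.4979
G1 X112.6562 Y225.4979
G1 X74.8056 Y197.9979
G1 X60.3480 Y153.5019
G1 X74.8056 Y109.0059
G1 X112.6562 Y81.5059
G1 X159.4420 Y81.5059
G1 X197.2926 Y109.0059
G1 X211.7502 Y153.5019
M5
G0 X136.5515 Y187.8134
M3 S215
G1 X181.2648 Y187.8134 F2775
G1 X181.2648 Y90.4376
G1 X136.5515 Y90.4376
G1 X136.5515 Y187.8134
M5
G0 X55.0122 Y74.3538
M3 S215
G1 X26.8972 Y19.7594 F2775
G1 X270.9999 Y46.4273
G1 X337.3393 Y47.6177
G1 X113.6945 Y230.2918
M5
G0 X320.5920 Y81.2899
M3 S215
G1 X306.0519 Y75.5810 F2775
G1 X308.3778 Y91.0275
G1 X320.5920 Y81.2899
M5
G0 X0.0000 Y0.0000

viewBox `0 0 343.0847 242.1308` with mm width/height → 1 unit = 1 mm. Flip: y_m = 242.1308 − y_svg.

**Shape 1** — `<path>` quadratic bezier, stroke `#ff0000` → engrave (S215, F2775). Control points (SVG): P0=(133.4360,210.0828), P1=(89.3082,115.8132), P2=(28.4782,74.5479); sampled at t=k/5. Machine vertices: (133.4360,32.0480) → (115.1168,67.6357) → (95.4614,98.9830) → (74.4698,126.0900) → (52.1421,148.9566) → (28.4782,167.5829). Open path.

**Shape 2** — `<path>` closed polygon, stroke `#ff0000` → engrave (S215, F2775). Machine vertices: (164.6495,227.7668) → (273.5557,112.6535) → (128.0879,174.3133) → (120.7626,66.7728) → (220.4336,23.4677) → (164.6495,227.7668). Closed: final G1 returns to the first vertex.

**Shape 3** — `<rect>` rectangle, stroke `#ff0000` → engrave (S215, F2775). Machine vertices: (72.8035,162.0022) → (177.7253,162.0022) → (177.7253,129.9417) → (72.8035,129.9417) → (72.8035,162.0022). Closed: final G1 returns to the first vertex.

**Shape 4** — `<path>` line segment, stroke `#ff0000` → engrave (S215, F2775). Machine vertices: (190.1116,213.1462) → (295.4331,34.0197). Open path.

**Shape 5** — `<circle>` circle, stroke `#ff0000` → engrave (S215, F2775). Machine vertices: (211.7502,153.5019) → (197.2926,197.9979) → (159.4420,225.4979) → (112.6562,225.4979) → (74.8056,197.9979) → (60.3480,153.5019) → (74.8056,109.0059) → (112.6562,81.5059) → (159.4420,81.5059) → (197.2926,109.0059) → (211.7502,153.5019). Closed: final G1 returns to the first vertex.

**Shape 6** — `<rect>` rectangle, stroke `#ff0000` → engrave (S215, F2775). Machine vertices: (136.5515,187.8134) → (181.2648,187.8134) → (181.2648,90.4376) → (136.5515,90.4376) → (136.5515,187.8134). Closed: final G1 returns to the first vertex.

**Shape 7** — `<path>` open polyline, stroke `#ff0000` → engrave (S215, F2775). Machine vertices: (55.0122,74.3538) → (26.8972,19.7594) → (270.9999,46.4273) → (337.3393,47.6177) → (113.6945,230.2918). Open path.

**Shape 8** — `<path>` regular polygon, stroke `#ff0000` → engrave (S215, F2775). Machine vertices: (320.5920,81.2899) → (306.0519,75.5810) → (308.3778,91.0275) → (320.5920,81.2899). Closed: final G1 returns to the first vertex.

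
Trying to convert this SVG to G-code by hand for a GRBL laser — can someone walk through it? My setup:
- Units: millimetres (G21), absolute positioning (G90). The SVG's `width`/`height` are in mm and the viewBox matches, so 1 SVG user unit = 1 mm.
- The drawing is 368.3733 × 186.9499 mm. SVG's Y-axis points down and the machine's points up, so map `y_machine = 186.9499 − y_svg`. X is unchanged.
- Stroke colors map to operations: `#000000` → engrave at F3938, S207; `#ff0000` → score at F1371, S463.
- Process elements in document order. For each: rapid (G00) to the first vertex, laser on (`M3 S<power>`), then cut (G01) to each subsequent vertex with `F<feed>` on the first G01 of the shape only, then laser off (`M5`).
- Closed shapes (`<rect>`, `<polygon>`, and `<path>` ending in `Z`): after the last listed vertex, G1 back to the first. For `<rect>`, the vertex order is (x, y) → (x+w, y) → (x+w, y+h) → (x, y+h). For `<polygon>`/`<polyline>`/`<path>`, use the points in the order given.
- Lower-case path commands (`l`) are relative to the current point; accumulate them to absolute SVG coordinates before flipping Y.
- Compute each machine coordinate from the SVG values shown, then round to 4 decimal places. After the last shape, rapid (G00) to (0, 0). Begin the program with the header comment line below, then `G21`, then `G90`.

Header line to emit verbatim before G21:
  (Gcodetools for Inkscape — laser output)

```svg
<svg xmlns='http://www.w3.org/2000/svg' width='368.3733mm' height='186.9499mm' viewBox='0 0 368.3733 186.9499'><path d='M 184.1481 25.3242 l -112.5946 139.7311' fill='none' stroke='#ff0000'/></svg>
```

(Gcodetools for Inkscape — laser output)
G21
G90
G00 X184.1481 Y161.6257
M3 S463
G01 X71.5535 Y21.8946 F1371
M5
G00 X0.0000 Y0.0000

Since the viewBox matches the mm dimensions, user units are millimetres directly. The only transform is the Y-flip y_m = 186.9499 − y_svg.

Shape 1 is a line segment drawn with `<path>`. Its stroke #ff0000 means score at S463, F1371. After flipping Y the toolpath is (184.1481,161.6257) → (71.5535,21.8946).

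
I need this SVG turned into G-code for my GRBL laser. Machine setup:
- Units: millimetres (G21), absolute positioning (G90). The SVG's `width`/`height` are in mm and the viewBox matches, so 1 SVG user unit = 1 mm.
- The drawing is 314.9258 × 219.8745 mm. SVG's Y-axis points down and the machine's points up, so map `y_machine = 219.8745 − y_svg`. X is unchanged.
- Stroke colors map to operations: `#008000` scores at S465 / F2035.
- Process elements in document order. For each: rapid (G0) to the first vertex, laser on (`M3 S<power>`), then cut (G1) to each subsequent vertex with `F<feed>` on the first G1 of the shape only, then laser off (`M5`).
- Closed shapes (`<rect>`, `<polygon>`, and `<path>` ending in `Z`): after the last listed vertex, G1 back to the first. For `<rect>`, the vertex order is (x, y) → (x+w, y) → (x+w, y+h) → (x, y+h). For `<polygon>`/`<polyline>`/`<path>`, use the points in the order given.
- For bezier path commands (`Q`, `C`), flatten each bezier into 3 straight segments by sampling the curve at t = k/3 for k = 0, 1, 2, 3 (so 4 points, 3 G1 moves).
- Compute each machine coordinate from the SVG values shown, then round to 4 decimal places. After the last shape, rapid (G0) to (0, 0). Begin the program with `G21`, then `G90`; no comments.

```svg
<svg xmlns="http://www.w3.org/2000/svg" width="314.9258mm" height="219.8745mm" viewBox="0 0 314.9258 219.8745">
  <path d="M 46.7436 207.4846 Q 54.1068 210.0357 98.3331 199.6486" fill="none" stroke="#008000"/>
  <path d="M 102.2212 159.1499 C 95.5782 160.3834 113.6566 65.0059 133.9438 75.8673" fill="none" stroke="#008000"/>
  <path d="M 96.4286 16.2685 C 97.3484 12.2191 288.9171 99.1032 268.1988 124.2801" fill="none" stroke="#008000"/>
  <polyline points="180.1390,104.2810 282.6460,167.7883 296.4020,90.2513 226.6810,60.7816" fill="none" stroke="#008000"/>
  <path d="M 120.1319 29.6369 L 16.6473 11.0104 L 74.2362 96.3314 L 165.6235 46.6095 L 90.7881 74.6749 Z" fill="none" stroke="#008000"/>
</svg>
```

1 u = 1 mm; y_m = 219.8745 − y.

[1] `<path>` quadratic bezier, #008000→score S465 F2035: (46.7436,12.3899) → (55.7483,12.1267) → (72.9448,14.7387) → (98.3331,20.2259)

[2] `<path>` cubic bezier, #008000→score S465 F2035: (102.2212,60.7246) → (102.9849,84.1818) → (115.2267,126.9686) → (133.9438,144.0072)

[3] `<path>` cubic bezier, #008000→score S465 F2035: (96.4286,203.6060) → (145.9745,182.9976) → (233.0783,135.6870) → (268.1988,95.5944)

[4] `<polyline>` open polyline, #008000→score S465 F2035: (180.1390,115.5935) → (282.6460,52.0862) → (296.4020,129.6232) → (226.6810,159.0929)

[5] `<path>` closed polygon, #008000→score S465 F2035: (120.1319,190.2376) → (16.6473,208.8641) → (74.2362,123.5431) → (165.6235,173.2650) → (90.7881,145.1996) → (120.1319,190.2376) (closed)

G21
G90
G0 X46.7436 Y12.3899
M3 S465
G1 X55.7483 Y12.1267 F2035
G1 X72.9448 Y14.7387
G1 X98.3331 Y20.2259
M5
G0 X102.2212 Y60.7246
M3 S465
G1 X102.9849 Y84.1818 F2035
G1 X115.2267 Y126.9686
G1 X133.9438 Y144.0072
M5
G0 X96.4286 Y203.6060
M3 S465
G1 X145.9745 Y182.9976 F2035
G1 X233.0783 Y135.6870
G1 X268.1988 Y95.5944
M5
G0 X180.1390 Y115.5935
M3 S465
G1 X282.6460 Y52.0862 F2035
G1 X296.4020 Y129.6232
G1 X226.6810 Y159.0929
M5
G0 X120.1319 Y190.2376
M3 S465
G1 X16.6473 Y208.8641 F2035
G1 X74.2362 Y123.5431
G1 X165.6235 Y173.2650
G1 X90.7881 Y145.1996
G1 X120.1319 Y190.2376
M5
G0 X0.0000 Y0.0000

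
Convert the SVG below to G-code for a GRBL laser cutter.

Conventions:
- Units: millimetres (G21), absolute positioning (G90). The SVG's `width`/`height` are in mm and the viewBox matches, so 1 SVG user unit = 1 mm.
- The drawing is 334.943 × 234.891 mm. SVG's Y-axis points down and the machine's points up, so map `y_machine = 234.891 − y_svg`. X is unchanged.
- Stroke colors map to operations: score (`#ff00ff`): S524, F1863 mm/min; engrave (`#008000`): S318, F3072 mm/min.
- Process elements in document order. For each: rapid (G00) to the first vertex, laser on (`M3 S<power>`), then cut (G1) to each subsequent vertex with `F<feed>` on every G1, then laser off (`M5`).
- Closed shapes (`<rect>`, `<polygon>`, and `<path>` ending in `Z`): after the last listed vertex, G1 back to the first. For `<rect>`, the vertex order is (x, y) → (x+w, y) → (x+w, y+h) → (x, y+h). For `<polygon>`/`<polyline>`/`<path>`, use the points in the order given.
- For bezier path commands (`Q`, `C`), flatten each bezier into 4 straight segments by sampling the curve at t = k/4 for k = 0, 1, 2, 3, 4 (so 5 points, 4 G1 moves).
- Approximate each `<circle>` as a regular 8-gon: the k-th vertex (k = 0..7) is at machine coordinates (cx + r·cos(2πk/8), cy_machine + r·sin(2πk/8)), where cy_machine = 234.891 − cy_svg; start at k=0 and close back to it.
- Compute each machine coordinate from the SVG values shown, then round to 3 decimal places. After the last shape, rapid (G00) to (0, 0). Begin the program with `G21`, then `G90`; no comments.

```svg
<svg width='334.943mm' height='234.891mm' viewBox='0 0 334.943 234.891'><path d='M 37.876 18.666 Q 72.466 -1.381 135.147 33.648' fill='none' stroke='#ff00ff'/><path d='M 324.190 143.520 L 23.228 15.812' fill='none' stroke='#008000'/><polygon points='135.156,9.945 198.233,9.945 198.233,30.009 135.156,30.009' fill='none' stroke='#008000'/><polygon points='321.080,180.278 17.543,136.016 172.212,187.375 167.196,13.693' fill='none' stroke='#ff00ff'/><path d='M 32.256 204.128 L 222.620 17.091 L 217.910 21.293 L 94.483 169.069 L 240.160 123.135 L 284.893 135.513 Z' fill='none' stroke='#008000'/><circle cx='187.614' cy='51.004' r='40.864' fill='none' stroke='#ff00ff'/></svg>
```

viewBox `0 0 334.943 234.891` with mm width/height → 1 unit = 1 mm. Flip: y_m = 234.891 − y_svg.

**Shape 1** — `<path>` quadratic bezier, stroke `#ff00ff` → score (S524, F1863). Control points (SVG): P0=(37.876,18.666), P1=(72.466,-1.381), P2=(135.147,33.648); sampled at t=k/4. Machine vertices: (37.876,216.225) → (56.927,222.806) → (79.489,222.503) → (105.562,215.315) → (135.147,201.243). Open path.

**Shape 2** — `<path>` line segment, stroke `#008000` → engrave (S318, F3072). Machine vertices: (324.190,91.371) → (23.228,219.079). Open path.

**Shape 3** — `<polygon>` rectangle, stroke `#008000` → engrave (S318, F3072). Machine vertices: (135.156,224.946) → (198.233,224.946) → (198.233,204.882) → (135.156,204.882) → (135.156,224.946). Closed: final G1 returns to the first vertex.

**Shape 4** — `<polygon>` closed polygon, stroke `#ff00ff` → score (S524, F1863). Machine vertices: (321.080,54.613) → (17.543,98.875) → (172.212,47.516) → (167.196,221.198) → (321.080,54.613). Closed: final G1 returns to the first vertex.

**Shape 5** — `<path>` closed polygon, stroke `#008000` → engrave (S318, F3072). Machine vertices: (32.256,30.763) → (222.620,217.800) → (217.910,213.598) → (94.483,65.822) → (240.160,111.756) → (284.893,99.378) → (32.256,30.763). Closed: final G1 returns to the first vertex.

**Shape 6** — `<circle>` circle, stroke `#ff00ff` → score (S524, F1863). Machine vertices: (228.478,183.887) → (216.509,212.782) → (187.614,224.751) → (158.719,212.782) → (146.750,183.887) → (158.719,154.992) → (187.614,143.023) → (216.509,154.992) → (228.478,183.887). Closed: final G1 returns to the first vertex.

G21
G90
G00 X37.876 Y216.225
M3 S524
G1 X56.927 Y222.806 F1863
G1 X79.489 Y222.503 F1863
G1 X105.562 Y215.315 F1863
G1 X135.147 Y201.243 F1863
M5
G00 X324.190 Y91.371
M3 S318
G1 X23.228 Y219.079 F3072
M5
G00 X135.156 Y224.946
M3 S318
G1 X198.233 Y224.946 F3072
G1 X198.233 Y204.882 F3072
G1 X135.156 Y204.882 F3072
G1 X135.156 Y224.946 F3072
M5
G00 X321.080 Y54.613
M3 S524
G1 X17.543 Y98.875 F1863
G1 X172.212 Y47.516 F1863
G1 X167.196 Y221.198 F1863
G1 X321.080 Y54.613 F1863
M5
G00 X32.256 Y30.763
M3 S318
G1 X222.620 Y217.800 F3072
G1 X217.910 Y213.598 F3072
G1 X94.483 Y65.822 F3072
G1 X240.160 Y111.756 F3072
G1 X284.893 Y99.378 F3072
G1 X32.256 Y30.763 F3072
M5
G00 X228.478 Y183.887
M3 S524
G1 X216.509 Y212.782 F1863
G1 X187.614 Y224.751 F1863
G1 X158.719 Y212.782 F1863
G1 X146.750 Y183.887 F1863
G1 X158.719 Y154.992 F1863
G1 X187.614 Y143.023 F1863
G1 X216.509 Y154.992 F1863
G1 X228.478 Y183.887 F1863
M5
G00 X0.000 Y0.000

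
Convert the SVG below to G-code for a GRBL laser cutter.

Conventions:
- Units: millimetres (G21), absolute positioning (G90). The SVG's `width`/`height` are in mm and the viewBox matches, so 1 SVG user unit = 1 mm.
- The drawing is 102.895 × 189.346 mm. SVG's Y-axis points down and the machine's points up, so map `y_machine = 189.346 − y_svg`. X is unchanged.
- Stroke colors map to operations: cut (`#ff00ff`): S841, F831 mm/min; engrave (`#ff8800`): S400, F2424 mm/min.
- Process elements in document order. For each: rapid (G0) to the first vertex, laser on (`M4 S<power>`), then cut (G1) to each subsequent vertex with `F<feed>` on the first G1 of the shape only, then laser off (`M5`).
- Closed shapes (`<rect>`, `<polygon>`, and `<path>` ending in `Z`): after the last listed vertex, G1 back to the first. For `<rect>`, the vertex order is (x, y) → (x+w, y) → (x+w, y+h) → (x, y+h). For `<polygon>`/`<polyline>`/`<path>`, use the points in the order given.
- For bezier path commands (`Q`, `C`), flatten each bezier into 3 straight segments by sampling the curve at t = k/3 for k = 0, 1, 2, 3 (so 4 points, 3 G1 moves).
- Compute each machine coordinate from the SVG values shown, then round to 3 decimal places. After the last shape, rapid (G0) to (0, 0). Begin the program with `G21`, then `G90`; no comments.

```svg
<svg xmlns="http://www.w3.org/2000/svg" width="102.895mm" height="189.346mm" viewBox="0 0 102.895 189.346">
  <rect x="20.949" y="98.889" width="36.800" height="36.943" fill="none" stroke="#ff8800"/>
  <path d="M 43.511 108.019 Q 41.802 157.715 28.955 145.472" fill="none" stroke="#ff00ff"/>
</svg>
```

Since the viewBox matches the mm dimensions, user units are millimetres directly. The only transform is the Y-flip y_m = 189.346 − y_svg.

Shape 1 is a rectangle drawn with `<rect>`. Its stroke #ff8800 means engrave at S400, F2424. After flipping Y the toolpath is (20.949,90.457) → (57.749,90.457) → (57.749,53.514) → (20.949,53.514) → (20.949,90.457), returning to the start.

Shape 2 is a quadratic bezier drawn with `<path>`. Its stroke #ff00ff means cut at S841, F831. After flipping Y the toolpath is (43.511,81.327) → (41.134,55.078) → (36.282,42.594) → (28.955,43.874).

G21
G90
G0 X20.949 Y90.457
M4 S400
G1 X57.749 Y90.457 F2424
G1 X57.749 Y53.514
G1 X20.949 Y53.514
G1 X20.949 Y90.457
M5
G0 X43.511 Y81.327
M4 S841
G1 X41.134 Y55.078 F831
G1 X36.282 Y42.594
G1 X28.955 Y43.874
M5
G0 X0.000 Y0.000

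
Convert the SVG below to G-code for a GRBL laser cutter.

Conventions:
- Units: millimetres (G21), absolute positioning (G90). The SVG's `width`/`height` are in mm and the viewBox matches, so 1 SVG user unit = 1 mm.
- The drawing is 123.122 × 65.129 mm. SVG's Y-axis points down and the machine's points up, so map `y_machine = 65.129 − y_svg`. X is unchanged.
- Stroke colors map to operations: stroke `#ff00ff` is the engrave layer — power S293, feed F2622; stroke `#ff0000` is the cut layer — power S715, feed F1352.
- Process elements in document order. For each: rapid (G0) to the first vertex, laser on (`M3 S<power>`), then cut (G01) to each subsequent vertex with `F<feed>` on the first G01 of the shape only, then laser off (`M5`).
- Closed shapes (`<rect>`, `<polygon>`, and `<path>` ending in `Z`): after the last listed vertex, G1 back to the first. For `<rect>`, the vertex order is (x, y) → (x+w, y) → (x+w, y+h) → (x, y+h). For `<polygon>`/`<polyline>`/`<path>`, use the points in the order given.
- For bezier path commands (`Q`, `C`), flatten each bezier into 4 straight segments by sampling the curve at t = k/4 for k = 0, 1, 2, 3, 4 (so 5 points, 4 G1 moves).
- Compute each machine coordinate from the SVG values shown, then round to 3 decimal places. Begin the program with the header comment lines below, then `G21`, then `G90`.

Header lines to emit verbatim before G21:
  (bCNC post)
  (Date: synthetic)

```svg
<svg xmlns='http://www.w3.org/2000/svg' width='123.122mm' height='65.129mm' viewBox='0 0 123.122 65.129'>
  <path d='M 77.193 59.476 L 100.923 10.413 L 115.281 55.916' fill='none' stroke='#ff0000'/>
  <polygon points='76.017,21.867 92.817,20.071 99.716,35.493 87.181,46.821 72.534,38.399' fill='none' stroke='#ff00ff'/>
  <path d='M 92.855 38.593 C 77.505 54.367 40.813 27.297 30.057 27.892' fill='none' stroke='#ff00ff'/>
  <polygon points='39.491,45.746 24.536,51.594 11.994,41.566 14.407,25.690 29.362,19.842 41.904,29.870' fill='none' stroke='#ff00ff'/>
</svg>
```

viewBox `0 0 123.122 65.129` with mm width/height → 1 unit = 1 mm. Flip: y_m = 65.129 − y_svg.

**Shape 1** — `<path>` open polyline, stroke `#ff0000` → cut (S715, F1352). Machine vertices: (77.193,5.653) → (100.923,54.716) → (115.281,9.213). Open path.

**Shape 2** — `<polygon>` regular polygon, stroke `#ff00ff` → engrave (S293, F2622). Machine vertices: (76.017,43.262) → (92.817,45.058) → (99.716,29.636) → (87.181,18.308) → (72.534,26.730) → (76.017,43.262). Closed: final G1 returns to the first vertex.

**Shape 3** — `<path>` cubic bezier, stroke `#ff00ff` → engrave (S293, F2622). Control points (SVG): P0=(92.855,38.593), P1=(77.505,54.367), P2=(40.813,27.297), P3=(30.057,27.892); sampled at t=k/4. Machine vertices: (92.855,26.536) → (78.080,21.637) → (59.733,26.194) → (42.248,33.598) → (30.057,37.237). Open path.

**Shape 4** — `<polygon>` regular polygon, stroke `#ff00ff` → engrave (S293, F2622). Machine vertices: (39.491,19.383) → (24.536,13.535) → (11.994,23.563) → (14.407,39.439) → (29.362,45.287) → (41.904,35.259) → (39.491,19.383). Closed: final G1 returns to the first vertex.

(bCNC post)
(Date: synthetic)
G21
G90
G0 X77.193 Y5.653
M3 S715
G01 X100.923 Y54.716 F1352
G01 X115.281 Y9.213
M5
G0 X76.017 Y43.262
M3 S293
G01 X92.817 Y45.058 F2622
G01 X99.716 Y29.636
G01 X87.181 Y18.308
G01 X72.534 Y26.730
G01 X76.017 Y43.262
M5
G0 X92.855 Y26.536
M3 S293
G01 X78.080 Y21.637 F2622
G01 X59.733 Y26.194
G01 X42.248 Y33.598
G01 X30.057 Y37.237
M5
G0 X39.491 Y19.383
M3 S293
G01 X24.536 Y13.535 F2622
G01 X11.994 Y23.563
G01 X14.407 Y39.439
G01 X29.362 Y45.287
G01 X41.904 Y35.259
G01 X39.491 Y19.383
M5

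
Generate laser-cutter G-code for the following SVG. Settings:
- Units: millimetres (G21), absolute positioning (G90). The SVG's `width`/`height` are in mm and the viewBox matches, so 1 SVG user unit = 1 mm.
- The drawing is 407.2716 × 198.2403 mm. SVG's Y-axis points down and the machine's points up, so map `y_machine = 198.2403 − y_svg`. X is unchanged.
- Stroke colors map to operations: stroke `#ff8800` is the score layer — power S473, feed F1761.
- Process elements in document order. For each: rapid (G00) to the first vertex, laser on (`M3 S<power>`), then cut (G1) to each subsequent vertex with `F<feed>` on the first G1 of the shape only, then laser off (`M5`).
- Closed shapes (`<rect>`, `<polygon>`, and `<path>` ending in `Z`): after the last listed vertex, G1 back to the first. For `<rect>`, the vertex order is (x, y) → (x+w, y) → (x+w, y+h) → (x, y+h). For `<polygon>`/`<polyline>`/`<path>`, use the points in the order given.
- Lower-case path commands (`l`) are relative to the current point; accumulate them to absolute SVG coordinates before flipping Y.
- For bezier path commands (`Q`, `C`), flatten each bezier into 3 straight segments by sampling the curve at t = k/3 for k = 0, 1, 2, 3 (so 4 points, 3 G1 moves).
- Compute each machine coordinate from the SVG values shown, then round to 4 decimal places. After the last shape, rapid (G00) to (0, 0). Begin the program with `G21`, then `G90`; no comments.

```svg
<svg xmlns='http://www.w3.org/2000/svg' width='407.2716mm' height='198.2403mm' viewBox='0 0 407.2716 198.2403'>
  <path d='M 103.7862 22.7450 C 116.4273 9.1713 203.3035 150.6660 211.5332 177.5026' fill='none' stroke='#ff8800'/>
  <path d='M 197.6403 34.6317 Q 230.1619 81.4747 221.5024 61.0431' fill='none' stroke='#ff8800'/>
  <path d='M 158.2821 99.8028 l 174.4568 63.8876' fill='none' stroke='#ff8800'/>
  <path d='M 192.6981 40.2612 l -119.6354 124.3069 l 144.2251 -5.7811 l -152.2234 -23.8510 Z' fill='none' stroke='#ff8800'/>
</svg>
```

G21
G90
G00 X103.7862 Y175.4953
M3 S473
G1 X135.5101 Y147.3694 F1761
G1 X182.7503 Y75.8038
G1 X211.5332 Y20.7377
M5
G00 X197.6403 Y163.6086
M3 S473
G1 X214.7457 Y139.8549 F1761
G1 X222.6997 Y131.0511
G1 X221.5024 Y137.1972
M5
G00 X158.2821 Y98.4375
M3 S473
G1 X332.7389 Y34.5499 F1761
M5
G00 X192.6981 Y157.9791
M3 S473
G1 X73.0627 Y33.6722 F1761
G1 X217.2878 Y39.4533
G1 X65.0644 Y63.3043
G1 X192.6981 Y157.9791
M5
G00 X0.0000 Y0.0000

Since the viewBox matches the mm dimensions, user units are millimetres directly. The only transform is the Y-flip y_m = 198.2403 − y_svg.

Shape 1 is a cubic bezier drawn with `<path>`. Its stroke #ff8800 means score at S473, F1761. After flipping Y the toolpath is (103.7862,175.4953) → (135.5101,147.3694) → (182.7503,75.8038) → (211.5332,20.7377).

Shape 2 is a quadratic bezier drawn with `<path>`. Its stroke #ff8800 means score at S473, F1761. After flipping Y the toolpath is (197.6403,163.6086) → (214.7457,139.8549) → (222.6997,131.0511) → (221.5024,137.1972).

Shape 3 is a line segment drawn with `<path>`. Its stroke #ff8800 means score at S473, F1761. After flipping Y the toolpath is (158.2821,98.4375) → (332.7389,34.5499).

Shape 4 is a closed polygon drawn with `<path>`. Its stroke #ff8800 means score at S473, F1761. After flipping Y the toolpath is (192.6981,157.9791) → (73.0627,33.6722) → (217.2878,39.4533) → (65.0644,63.3043) → (192.6981,157.9791), returning to the start.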